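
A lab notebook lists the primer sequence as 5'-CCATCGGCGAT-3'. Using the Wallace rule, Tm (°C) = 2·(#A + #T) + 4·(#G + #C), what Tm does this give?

Base counts: C=4, T=2, A=2, G=3
A+T = 4, G+C = 7
Tm = 2(4) + 4(7) = 8 + 28 = 36°C

36°C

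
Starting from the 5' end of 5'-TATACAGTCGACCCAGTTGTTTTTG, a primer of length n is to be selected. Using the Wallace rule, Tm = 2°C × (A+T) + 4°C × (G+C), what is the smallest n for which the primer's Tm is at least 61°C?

First 21 bases: TATACAGTCGACCCAGTTGTT → Tm = 60°C (< 61°C)
First 22 bases: TATACAGTCGACCCAGTTGTTT → Tm = 62°C (≥ 61°C)
Each additional base adds 2°C (A/T) or 4°C (G/C), so Tm is non-decreasing in n; n = 22 is the first length to reach 61°C.

n = 22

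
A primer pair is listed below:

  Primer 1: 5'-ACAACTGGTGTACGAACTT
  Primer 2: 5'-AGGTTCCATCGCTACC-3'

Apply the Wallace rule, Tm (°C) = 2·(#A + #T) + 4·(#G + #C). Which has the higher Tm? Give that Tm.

Primer 1, 54°C

Primer 1: A+T=11, G+C=8 → Tm = 2(11)+4(8) = 54°C
Primer 2: A+T=7, G+C=9 → Tm = 2(7)+4(9) = 50°C
54°C vs 50°C → primer 1 is higher.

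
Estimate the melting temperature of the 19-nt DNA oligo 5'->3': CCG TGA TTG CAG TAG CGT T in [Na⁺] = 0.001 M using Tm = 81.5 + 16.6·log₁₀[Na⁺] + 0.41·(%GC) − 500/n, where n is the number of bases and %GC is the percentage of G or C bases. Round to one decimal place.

27.0°C

Length n = 19. T=6, C=4, A=3, G=6
G+C = 10, so %GC = 10/19 × 100 = 52.632%
Salt term: 16.6 × (-3) = -49.8
GC term: 0.41 × 52.632 = 21.579; length term: −500/19 = −26.316
Tm = 81.5 + (-49.8) + 21.579 − 26.316 = 26.963 → 27.0°C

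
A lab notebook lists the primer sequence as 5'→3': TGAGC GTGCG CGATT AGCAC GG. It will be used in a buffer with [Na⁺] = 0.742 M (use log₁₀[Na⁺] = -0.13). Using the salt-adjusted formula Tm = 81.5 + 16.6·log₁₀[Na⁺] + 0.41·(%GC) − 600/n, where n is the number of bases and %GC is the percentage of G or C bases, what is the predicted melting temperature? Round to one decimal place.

78.2°C

Length n = 22. Counting bases: C=5, T=4, A=4, G=9
G+C = 14, so %GC = 14/22 × 100 = 63.636%
Salt term: 16.6 × (-0.13) = -2.158
GC term: 0.41 × 63.636 = 26.091; length term: −600/22 = −27.273
Tm = 81.5 + (-2.158) + 26.091 − 27.273 = 78.16 → 78.2°C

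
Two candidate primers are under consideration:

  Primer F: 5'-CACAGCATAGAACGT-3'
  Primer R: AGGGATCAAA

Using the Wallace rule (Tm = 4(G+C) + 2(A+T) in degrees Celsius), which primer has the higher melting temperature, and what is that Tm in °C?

Primer F, 44°C

Primer F: A+T=8, G+C=7 → Tm = 2(8)+4(7) = 44°C
Primer R: A+T=6, G+C=4 → Tm = 2(6)+4(4) = 28°C
44°C vs 28°C → primer F is higher.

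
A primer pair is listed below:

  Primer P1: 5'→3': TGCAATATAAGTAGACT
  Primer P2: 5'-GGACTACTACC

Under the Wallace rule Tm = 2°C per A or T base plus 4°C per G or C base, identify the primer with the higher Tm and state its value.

Primer P1, 44°C

Primer P1: A+T=12, G+C=5 → Tm = 2(12)+4(5) = 44°C
Primer P2: A+T=5, G+C=6 → Tm = 2(5)+4(6) = 34°C
44°C vs 34°C → primer P1 is higher.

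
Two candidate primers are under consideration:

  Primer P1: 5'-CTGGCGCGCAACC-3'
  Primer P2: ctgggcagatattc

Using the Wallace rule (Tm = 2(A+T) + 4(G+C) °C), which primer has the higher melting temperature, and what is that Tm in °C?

Primer P1: A+T=3, G+C=10 → Tm = 2(3)+4(10) = 46°C
Primer P2: A+T=7, G+C=7 → Tm = 2(7)+4(7) = 42°C
46°C vs 42°C → primer P1 is higher.

Primer P1, 46°C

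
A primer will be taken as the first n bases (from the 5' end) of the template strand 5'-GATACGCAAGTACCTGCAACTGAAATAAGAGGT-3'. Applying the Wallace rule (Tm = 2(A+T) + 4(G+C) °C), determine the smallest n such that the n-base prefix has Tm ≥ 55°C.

First 18 bases: GATACGCAAGTACCTGCA → Tm = 54°C (< 55°C)
First 19 bases: GATACGCAAGTACCTGCAA → Tm = 56°C (≥ 55°C)
Each additional base adds 2°C (A/T) or 4°C (G/C), so Tm is non-decreasing in n; n = 19 is the first length to reach 55°C.

n = 19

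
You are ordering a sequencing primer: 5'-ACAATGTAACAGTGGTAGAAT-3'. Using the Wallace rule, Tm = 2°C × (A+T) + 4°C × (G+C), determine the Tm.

56°C

Scanning the sequence gives C=2, G=5, A=9, T=5.
So N_AT = 14 and N_GC = 7.
Tm = 2×14 + 4×7 = 56°C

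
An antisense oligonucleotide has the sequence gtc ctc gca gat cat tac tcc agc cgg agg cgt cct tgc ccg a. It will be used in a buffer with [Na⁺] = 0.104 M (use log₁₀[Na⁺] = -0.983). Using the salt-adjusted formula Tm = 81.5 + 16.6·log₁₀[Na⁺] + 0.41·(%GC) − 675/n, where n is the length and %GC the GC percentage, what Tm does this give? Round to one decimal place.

Length n = 43. Counting bases: T=9, G=11, A=7, C=16
G+C = 27, so %GC = 27/43 × 100 = 62.791%
Salt term: 16.6 × (-0.983) = -16.318
GC term: 0.41 × 62.791 = 25.744; length term: −675/43 = −15.698
Tm = 81.5 + (-16.318) + 25.744 − 15.698 = 75.228 → 75.2°C

75.2°C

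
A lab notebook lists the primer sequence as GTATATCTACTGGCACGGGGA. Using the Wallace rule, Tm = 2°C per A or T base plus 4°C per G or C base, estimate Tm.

Scanning the sequence gives G=7, C=4, T=5, A=5.
So N_AT = 10 and N_GC = 11.
Tm = 2(10) + 4(11) = 20 + 44 = 64°C

64°C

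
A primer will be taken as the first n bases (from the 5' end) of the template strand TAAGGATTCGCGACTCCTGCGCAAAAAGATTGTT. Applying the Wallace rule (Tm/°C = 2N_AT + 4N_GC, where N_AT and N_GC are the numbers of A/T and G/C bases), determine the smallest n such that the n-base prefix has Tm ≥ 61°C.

First 19 bases: TAAGGATTCGCGACTCCTG → Tm = 58°C (< 61°C)
First 20 bases: TAAGGATTCGCGACTCCTGC → Tm = 62°C (≥ 61°C)
Since every base adds ≥2°C, Tm only increases with n, so the threshold is first crossed at n = 20.

n = 20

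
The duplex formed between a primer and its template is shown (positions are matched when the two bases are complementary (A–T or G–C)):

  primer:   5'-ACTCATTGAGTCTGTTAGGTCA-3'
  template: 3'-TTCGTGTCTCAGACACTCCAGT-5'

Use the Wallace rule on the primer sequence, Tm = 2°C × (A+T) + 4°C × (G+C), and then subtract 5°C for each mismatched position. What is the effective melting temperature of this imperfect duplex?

Primer base counts: A=5, T=8, G=5, C=4 → A+T=13, G+C=9
Perfect-match Tm = 2(13) + 4(9) = 26 + 36 = 62°C
Mismatches (positions where the bases are not complementary): 5 (at positions 2, 3, 6, 7, 16)
Effective Tm = 62 − 5×5 = 62 − 25 = 37°C

37°C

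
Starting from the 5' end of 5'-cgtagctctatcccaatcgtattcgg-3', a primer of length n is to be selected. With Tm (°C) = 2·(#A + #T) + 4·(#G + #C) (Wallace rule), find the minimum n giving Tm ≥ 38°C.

n = 13

First 12 bases: CGTAGCTCTATC → Tm = 36°C (< 38°C)
First 13 bases: CGTAGCTCTATCC → Tm = 40°C (≥ 38°C)
Each additional base adds 2°C (A/T) or 4°C (G/C), so Tm is non-decreasing in n; n = 13 is the first length to reach 38°C.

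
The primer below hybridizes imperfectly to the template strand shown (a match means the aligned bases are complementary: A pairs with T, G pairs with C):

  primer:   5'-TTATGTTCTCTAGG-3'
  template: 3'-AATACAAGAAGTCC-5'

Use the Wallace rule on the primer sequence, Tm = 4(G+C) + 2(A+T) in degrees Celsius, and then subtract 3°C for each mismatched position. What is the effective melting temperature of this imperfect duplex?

Primer base counts: A=2, T=7, G=3, C=2 → A+T=9, G+C=5
Perfect-match Tm = 2(9) + 4(5) = 18 + 20 = 38°C
Mismatches (positions where the bases are not complementary): 2 (at positions 10, 11)
Effective Tm = 38 − 2×3 = 38 − 6 = 32°C

32°C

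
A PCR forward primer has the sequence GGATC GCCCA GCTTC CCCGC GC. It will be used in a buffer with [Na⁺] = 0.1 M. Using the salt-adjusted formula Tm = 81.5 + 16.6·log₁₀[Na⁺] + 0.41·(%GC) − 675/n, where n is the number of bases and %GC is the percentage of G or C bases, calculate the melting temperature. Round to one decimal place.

Length n = 22. Base counts: G=6, T=3, A=2, C=11
G+C = 17, so %GC = 17/22 × 100 = 77.273%
Salt term: 16.6 × (-1) = -16.6
GC term: 0.41 × 77.273 = 31.682; length term: −675/22 = −30.682
Tm = 81.5 + (-16.6) + 31.682 − 30.682 = 65.9 → 65.9°C

65.9°C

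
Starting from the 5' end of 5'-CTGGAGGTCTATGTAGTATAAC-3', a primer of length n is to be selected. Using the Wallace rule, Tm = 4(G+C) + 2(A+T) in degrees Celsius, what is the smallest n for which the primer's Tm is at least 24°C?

n = 7

First 6 bases: CTGGAG → Tm = 20°C (< 24°C)
First 7 bases: CTGGAGG → Tm = 24°C (≥ 24°C)
Since every base adds ≥2°C, Tm only increases with n, so the threshold is first crossed at n = 7.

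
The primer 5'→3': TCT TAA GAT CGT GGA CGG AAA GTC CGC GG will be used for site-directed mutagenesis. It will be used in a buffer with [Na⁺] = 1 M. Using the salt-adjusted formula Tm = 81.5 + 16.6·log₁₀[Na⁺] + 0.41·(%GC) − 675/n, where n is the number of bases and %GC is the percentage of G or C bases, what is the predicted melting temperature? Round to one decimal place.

80.8°C

Length n = 29. T=6, C=6, G=10, A=7
G+C = 16, so %GC = 16/29 × 100 = 55.172%
Salt term: 16.6 × (0) = 0
GC term: 0.41 × 55.172 = 22.621; length term: −675/29 = −23.276
Tm = 81.5 + (0) + 22.621 − 23.276 = 80.845 → 80.8°C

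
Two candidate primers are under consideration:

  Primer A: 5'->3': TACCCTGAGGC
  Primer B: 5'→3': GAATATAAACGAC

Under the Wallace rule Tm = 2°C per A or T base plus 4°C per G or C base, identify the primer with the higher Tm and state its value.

Primer A, 36°C

Primer A: A+T=4, G+C=7 → Tm = 2(4)+4(7) = 36°C
Primer B: A+T=9, G+C=4 → Tm = 2(9)+4(4) = 34°C
36°C vs 34°C → primer A is higher.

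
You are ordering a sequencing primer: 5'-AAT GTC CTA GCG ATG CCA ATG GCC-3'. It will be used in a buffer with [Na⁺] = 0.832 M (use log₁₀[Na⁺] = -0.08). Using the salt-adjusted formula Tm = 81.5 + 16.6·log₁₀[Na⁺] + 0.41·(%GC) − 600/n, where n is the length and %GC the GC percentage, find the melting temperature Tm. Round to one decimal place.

77.4°C

Length n = 24. Scanning the sequence gives G=6, C=7, T=5, A=6.
G+C = 13, so %GC = 13/24 × 100 = 54.167%
Salt term: 16.6 × (-0.08) = -1.328
GC term: 0.41 × 54.167 = 22.208; length term: −600/24 = −25
Tm = 81.5 + (-1.328) + 22.208 − 25 = 77.38 → 77.4°C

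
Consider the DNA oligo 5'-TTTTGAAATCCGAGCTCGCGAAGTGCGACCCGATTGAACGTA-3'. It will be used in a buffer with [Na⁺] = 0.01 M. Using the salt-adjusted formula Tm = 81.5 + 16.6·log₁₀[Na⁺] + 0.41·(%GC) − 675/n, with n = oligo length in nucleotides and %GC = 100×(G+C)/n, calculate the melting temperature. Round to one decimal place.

52.7°C

Length n = 42. Counting bases: G=11, C=10, T=10, A=11
G+C = 21, so %GC = 21/42 × 100 = 50%
Salt term: 16.6 × (-2) = -33.2
GC term: 0.41 × 50 = 20.5; length term: −675/42 = −16.071
Tm = 81.5 + (-33.2) + 20.5 − 16.071 = 52.729 → 52.7°C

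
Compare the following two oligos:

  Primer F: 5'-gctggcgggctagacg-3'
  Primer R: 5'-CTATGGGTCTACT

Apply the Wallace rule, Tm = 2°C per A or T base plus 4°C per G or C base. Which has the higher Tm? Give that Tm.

Primer F, 56°C

Primer F: A+T=4, G+C=12 → Tm = 2(4)+4(12) = 56°C
Primer R: A+T=7, G+C=6 → Tm = 2(7)+4(6) = 38°C
56°C vs 38°C → primer F is higher.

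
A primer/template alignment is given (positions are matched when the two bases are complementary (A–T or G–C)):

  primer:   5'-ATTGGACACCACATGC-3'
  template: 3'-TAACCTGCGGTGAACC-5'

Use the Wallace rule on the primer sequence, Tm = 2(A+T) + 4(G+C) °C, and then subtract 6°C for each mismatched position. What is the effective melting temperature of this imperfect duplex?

Primer base counts: A=5, T=3, G=3, C=5 → A+T=8, G+C=8
Perfect-match Tm = 2(8) + 4(8) = 16 + 32 = 48°C
Mismatches (positions where the bases are not complementary): 3 (at positions 8, 13, 16)
Effective Tm = 48 − 3×6 = 48 − 18 = 30°C

30°C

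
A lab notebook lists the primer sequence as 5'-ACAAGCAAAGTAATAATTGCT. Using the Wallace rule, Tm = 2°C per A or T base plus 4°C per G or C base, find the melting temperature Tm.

54°C

Counting bases: A=10, G=3, C=3, T=5
So N_AT = 15 and N_GC = 6.
Tm = 2×15 + 4×6 = 54°C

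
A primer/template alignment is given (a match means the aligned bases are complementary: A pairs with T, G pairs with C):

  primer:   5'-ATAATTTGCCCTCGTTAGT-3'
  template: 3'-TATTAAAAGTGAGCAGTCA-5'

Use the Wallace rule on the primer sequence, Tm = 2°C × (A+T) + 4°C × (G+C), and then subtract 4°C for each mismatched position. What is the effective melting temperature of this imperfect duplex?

40°C

Primer base counts: A=4, T=8, G=3, C=4 → A+T=12, G+C=7
Perfect-match Tm = 2(12) + 4(7) = 24 + 28 = 52°C
Mismatches (positions where the bases are not complementary): 3 (at positions 8, 10, 16)
Effective Tm = 52 − 3×4 = 52 − 12 = 40°C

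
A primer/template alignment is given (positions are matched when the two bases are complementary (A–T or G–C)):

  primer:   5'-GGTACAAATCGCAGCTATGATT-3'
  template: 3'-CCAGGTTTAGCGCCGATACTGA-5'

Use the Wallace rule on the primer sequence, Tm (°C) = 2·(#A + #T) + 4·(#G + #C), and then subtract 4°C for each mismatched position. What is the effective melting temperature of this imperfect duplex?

Primer base counts: A=7, T=6, G=5, C=4 → A+T=13, G+C=9
Perfect-match Tm = 2(13) + 4(9) = 26 + 36 = 62°C
Mismatches (positions where the bases are not complementary): 3 (at positions 4, 13, 21)
Effective Tm = 62 − 3×4 = 62 − 12 = 50°C

50°C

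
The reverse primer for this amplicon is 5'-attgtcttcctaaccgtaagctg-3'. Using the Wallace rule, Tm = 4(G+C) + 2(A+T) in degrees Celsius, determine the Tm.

66°C

Counting bases: A=5, C=6, G=4, T=8
AT pairs contribute 13, GC pairs contribute 10.
Tm = 2(13) + 4(10) = 26 + 40 = 66°C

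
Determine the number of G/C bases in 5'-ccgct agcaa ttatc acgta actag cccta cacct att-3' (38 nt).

17

T=10, G=4, A=11, C=13
Total G or C: 4 + 13 = 17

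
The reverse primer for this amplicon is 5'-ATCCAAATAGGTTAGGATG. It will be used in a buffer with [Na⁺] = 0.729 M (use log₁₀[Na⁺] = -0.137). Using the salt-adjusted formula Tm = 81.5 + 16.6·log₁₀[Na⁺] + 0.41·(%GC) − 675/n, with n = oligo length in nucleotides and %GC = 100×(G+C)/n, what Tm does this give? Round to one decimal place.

58.8°C

Length n = 19. Counting bases: G=5, A=7, C=2, T=5
G+C = 7, so %GC = 7/19 × 100 = 36.842%
Salt term: 16.6 × (-0.137) = -2.274
GC term: 0.41 × 36.842 = 15.105; length term: −675/19 = −35.526
Tm = 81.5 + (-2.274) + 15.105 − 35.526 = 58.805 → 58.8°C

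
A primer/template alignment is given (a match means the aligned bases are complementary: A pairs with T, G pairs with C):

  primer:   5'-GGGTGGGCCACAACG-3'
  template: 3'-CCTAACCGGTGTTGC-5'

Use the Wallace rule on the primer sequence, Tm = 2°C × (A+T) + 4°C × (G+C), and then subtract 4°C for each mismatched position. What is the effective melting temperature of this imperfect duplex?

44°C

Primer base counts: A=3, T=1, G=7, C=4 → A+T=4, G+C=11
Perfect-match Tm = 2(4) + 4(11) = 8 + 44 = 52°C
Mismatches (positions where the bases are not complementary): 2 (at positions 3, 5)
Effective Tm = 52 − 2×4 = 52 − 8 = 44°C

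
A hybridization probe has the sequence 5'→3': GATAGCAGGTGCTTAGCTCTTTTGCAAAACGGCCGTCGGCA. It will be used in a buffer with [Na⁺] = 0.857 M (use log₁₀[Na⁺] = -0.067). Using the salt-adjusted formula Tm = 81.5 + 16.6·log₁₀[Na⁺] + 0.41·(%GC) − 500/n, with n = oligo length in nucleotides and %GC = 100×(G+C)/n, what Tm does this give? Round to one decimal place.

Length n = 41. Scanning the sequence gives A=9, G=12, T=10, C=10.
G+C = 22, so %GC = 22/41 × 100 = 53.659%
Salt term: 16.6 × (-0.067) = -1.112
GC term: 0.41 × 53.659 = 22; length term: −500/41 = −12.195
Tm = 81.5 + (-1.112) + 22 − 12.195 = 90.193 → 90.2°C

90.2°C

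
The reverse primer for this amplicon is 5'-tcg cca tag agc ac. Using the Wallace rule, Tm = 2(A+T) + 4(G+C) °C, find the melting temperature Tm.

44°C

Base counts: A=4, G=3, C=5, T=2
So N_AT = 6 and N_GC = 8.
Tm = 4·8 + 2·6 = 32 + 12 = 44°C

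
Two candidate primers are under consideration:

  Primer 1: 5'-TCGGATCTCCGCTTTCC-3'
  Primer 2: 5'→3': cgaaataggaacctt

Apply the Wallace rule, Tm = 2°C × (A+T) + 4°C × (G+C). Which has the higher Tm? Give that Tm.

Primer 1: A+T=7, G+C=10 → Tm = 2(7)+4(10) = 54°C
Primer 2: A+T=9, G+C=6 → Tm = 2(9)+4(6) = 42°C
54°C vs 42°C → primer 1 is higher.

Primer 1, 54°C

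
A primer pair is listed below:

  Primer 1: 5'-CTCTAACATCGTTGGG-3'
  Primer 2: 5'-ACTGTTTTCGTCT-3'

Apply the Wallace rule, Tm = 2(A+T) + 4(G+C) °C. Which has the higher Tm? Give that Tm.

Primer 1, 48°C

Primer 1: A+T=8, G+C=8 → Tm = 2(8)+4(8) = 48°C
Primer 2: A+T=8, G+C=5 → Tm = 2(8)+4(5) = 36°C
48°C vs 36°C → primer 1 is higher.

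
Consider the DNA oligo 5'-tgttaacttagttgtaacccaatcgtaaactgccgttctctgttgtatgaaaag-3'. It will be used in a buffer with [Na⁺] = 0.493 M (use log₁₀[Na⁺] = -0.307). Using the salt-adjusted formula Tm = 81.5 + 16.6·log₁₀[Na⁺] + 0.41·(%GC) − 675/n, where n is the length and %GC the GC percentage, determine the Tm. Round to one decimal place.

Length n = 54. T=19, A=15, G=10, C=10
G+C = 20, so %GC = 20/54 × 100 = 37.037%
Salt term: 16.6 × (-0.307) = -5.096
GC term: 0.41 × 37.037 = 15.185; length term: −675/54 = −12.5
Tm = 81.5 + (-5.096) + 15.185 − 12.5 = 79.089 → 79.1°C

79.1°C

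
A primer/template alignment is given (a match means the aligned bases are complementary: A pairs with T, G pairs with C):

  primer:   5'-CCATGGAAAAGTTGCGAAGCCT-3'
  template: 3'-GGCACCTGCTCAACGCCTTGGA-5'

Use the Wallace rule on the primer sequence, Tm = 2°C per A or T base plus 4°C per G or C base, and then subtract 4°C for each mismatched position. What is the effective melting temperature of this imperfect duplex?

46°C

Primer base counts: A=7, T=4, G=6, C=5 → A+T=11, G+C=11
Perfect-match Tm = 2(11) + 4(11) = 22 + 44 = 66°C
Mismatches (positions where the bases are not complementary): 5 (at positions 3, 8, 9, 17, 19)
Effective Tm = 66 − 5×4 = 66 − 20 = 46°C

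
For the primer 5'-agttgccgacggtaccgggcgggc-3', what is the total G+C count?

Base counts: A=3, G=11, T=3, C=7
G+C = 11 + 7 = 18

18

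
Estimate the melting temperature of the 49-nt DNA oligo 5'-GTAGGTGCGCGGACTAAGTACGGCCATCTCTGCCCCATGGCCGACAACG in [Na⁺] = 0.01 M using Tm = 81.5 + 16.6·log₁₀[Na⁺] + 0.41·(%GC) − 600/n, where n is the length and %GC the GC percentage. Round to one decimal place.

62.0°C

Length n = 49. Counting bases: T=8, G=15, C=16, A=10
G+C = 31, so %GC = 31/49 × 100 = 63.265%
Salt term: 16.6 × (-2) = -33.2
GC term: 0.41 × 63.265 = 25.939; length term: −600/49 = −12.245
Tm = 81.5 + (-33.2) + 25.939 − 12.245 = 61.994 → 62.0°C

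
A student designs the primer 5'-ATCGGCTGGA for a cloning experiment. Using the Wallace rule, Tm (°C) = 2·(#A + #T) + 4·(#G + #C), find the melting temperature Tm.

32°C

Scanning the sequence gives A=2, C=2, G=4, T=2.
AT pairs contribute 4, GC pairs contribute 6.
Tm = 2×4 + 4×6 = 32°C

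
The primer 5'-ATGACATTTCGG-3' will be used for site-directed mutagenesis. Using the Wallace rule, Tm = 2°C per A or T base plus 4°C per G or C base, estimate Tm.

Scanning the sequence gives G=3, C=2, T=4, A=3.
A+T = 7, G+C = 5
Tm = 2(7) + 4(5) = 14 + 20 = 34°C

34°C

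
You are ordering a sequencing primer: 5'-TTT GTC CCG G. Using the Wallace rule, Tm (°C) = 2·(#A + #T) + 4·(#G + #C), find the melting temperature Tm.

32°C

Base counts: T=4, C=3, A=0, G=3
A+T = 4, G+C = 6
Tm = 2(4) + 4(6) = 8 + 24 = 32°C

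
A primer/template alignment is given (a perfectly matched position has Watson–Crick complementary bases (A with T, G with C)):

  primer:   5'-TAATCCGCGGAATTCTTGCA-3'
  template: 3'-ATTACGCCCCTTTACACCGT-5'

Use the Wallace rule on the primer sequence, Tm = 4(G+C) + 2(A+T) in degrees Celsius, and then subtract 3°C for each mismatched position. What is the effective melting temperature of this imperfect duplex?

Primer base counts: A=5, T=6, G=4, C=5 → A+T=11, G+C=9
Perfect-match Tm = 2(11) + 4(9) = 22 + 36 = 58°C
Mismatches (positions where the bases are not complementary): 5 (at positions 5, 8, 13, 15, 17)
Effective Tm = 58 − 5×3 = 58 − 15 = 43°C

43°C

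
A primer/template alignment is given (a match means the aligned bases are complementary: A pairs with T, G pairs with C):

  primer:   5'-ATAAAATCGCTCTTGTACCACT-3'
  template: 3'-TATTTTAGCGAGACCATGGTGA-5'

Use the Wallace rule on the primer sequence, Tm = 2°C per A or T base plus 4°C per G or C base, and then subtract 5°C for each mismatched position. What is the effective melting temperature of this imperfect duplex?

55°C

Primer base counts: A=7, T=7, G=2, C=6 → A+T=14, G+C=8
Perfect-match Tm = 2(14) + 4(8) = 28 + 32 = 60°C
Mismatches (positions where the bases are not complementary): 1 (at position 14)
Effective Tm = 60 − 1×5 = 60 − 5 = 55°C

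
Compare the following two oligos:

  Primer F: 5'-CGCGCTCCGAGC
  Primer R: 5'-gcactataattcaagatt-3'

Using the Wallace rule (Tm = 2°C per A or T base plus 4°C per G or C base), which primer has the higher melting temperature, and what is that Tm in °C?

Primer F: A+T=2, G+C=10 → Tm = 2(2)+4(10) = 44°C
Primer R: A+T=13, G+C=5 → Tm = 2(13)+4(5) = 46°C
44°C vs 46°C → primer R is higher.

Primer R, 46°C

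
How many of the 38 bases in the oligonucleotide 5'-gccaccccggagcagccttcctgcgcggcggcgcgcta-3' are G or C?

Base counts: T=4, G=13, A=4, C=17
G+C = 13 + 17 = 30

30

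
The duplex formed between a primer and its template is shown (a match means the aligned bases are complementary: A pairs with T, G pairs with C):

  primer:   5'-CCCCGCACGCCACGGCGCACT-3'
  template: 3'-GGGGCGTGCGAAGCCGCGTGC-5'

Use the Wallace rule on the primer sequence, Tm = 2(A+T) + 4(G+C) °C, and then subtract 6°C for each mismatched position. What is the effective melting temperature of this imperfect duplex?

58°C

Primer base counts: A=3, T=1, G=5, C=12 → A+T=4, G+C=17
Perfect-match Tm = 2(4) + 4(17) = 8 + 68 = 76°C
Mismatches (positions where the bases are not complementary): 3 (at positions 11, 12, 21)
Effective Tm = 76 − 3×6 = 76 − 18 = 58°C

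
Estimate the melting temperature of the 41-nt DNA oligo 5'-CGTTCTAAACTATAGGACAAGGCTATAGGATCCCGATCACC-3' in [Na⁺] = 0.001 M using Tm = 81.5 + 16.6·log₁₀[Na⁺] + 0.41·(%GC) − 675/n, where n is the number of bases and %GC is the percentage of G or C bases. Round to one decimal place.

Length n = 41. Base counts: C=11, T=9, A=13, G=8
G+C = 19, so %GC = 19/41 × 100 = 46.341%
Salt term: 16.6 × (-3) = -49.8
GC term: 0.41 × 46.341 = 19; length term: −675/41 = −16.463
Tm = 81.5 + (-49.8) + 19 − 16.463 = 34.237 → 34.2°C

34.2°C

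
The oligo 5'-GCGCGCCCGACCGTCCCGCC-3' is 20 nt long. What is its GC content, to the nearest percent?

90%

Scanning the sequence gives G=6, T=1, A=1, C=12.
G+C = 6 + 12 = 18 out of 20 bases
%GC = 18/20 × 100 = 90% ≈ 90%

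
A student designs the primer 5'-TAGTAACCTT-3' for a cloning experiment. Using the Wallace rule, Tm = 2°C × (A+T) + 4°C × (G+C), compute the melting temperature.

A=3, C=2, T=4, G=1
A+T = 7, G+C = 3
Tm = 2×7 + 4×3 = 26°C

26°C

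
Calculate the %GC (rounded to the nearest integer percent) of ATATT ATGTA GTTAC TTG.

22%

A=5, T=9, C=1, G=3
G+C = 3 + 1 = 4 out of 18 bases
%GC = 4/18 × 100 = 22.22% ≈ 22%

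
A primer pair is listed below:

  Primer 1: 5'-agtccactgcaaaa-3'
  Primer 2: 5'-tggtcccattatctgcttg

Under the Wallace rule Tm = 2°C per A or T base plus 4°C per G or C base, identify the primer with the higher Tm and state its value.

Primer 1: A+T=8, G+C=6 → Tm = 2(8)+4(6) = 40°C
Primer 2: A+T=10, G+C=9 → Tm = 2(10)+4(9) = 56°C
40°C vs 56°C → primer 2 is higher.

Primer 2, 56°C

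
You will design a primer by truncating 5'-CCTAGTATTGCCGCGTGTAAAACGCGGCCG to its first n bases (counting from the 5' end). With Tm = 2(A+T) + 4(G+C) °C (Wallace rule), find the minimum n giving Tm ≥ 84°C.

First 26 bases: CCTAGTATTGCCGCGTGTAAAACGCG → Tm = 80°C (< 84°C)
First 27 bases: CCTAGTATTGCCGCGTGTAAAACGCGG → Tm = 84°C (≥ 84°C)
Each additional base adds 2°C (A/T) or 4°C (G/C), so Tm is non-decreasing in n; n = 27 is the first length to reach 84°C.

n = 27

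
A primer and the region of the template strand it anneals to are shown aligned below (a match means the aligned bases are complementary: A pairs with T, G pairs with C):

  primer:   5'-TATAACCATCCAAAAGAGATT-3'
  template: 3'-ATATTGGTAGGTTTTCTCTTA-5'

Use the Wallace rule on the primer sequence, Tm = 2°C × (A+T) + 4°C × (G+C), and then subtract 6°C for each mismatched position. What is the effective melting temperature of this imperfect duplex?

Primer base counts: A=10, T=5, G=2, C=4 → A+T=15, G+C=6
Perfect-match Tm = 2(15) + 4(6) = 30 + 24 = 54°C
Mismatches (positions where the bases are not complementary): 1 (at position 20)
Effective Tm = 54 − 1×6 = 54 − 6 = 48°C

48°C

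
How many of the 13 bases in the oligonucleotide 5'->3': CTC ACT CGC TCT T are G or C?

7

T=5, G=1, A=1, C=6
G+C = 1 + 6 = 7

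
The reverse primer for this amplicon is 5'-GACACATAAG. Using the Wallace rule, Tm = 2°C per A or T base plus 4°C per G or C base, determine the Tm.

28°C

Base counts: T=1, C=2, A=5, G=2
A+T = 6, G+C = 4
Tm = 2(6) + 4(4) = 12 + 16 = 28°C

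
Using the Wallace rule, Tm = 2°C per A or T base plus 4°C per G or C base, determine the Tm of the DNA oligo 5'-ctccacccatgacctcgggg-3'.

68°C

Scanning the sequence gives A=3, T=3, C=9, G=5.
A+T = 6, G+C = 14
Tm = 2(6) + 4(14) = 12 + 56 = 68°C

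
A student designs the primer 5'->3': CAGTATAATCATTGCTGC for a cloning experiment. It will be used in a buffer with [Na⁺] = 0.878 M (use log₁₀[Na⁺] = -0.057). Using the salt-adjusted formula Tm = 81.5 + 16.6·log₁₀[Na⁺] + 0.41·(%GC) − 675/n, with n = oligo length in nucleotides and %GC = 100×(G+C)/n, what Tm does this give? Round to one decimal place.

Length n = 18. Scanning the sequence gives G=3, T=6, C=4, A=5.
G+C = 7, so %GC = 7/18 × 100 = 38.889%
Salt term: 16.6 × (-0.057) = -0.946
GC term: 0.41 × 38.889 = 15.944; length term: −675/18 = −37.5
Tm = 81.5 + (-0.946) + 15.944 − 37.5 = 58.998 → 59.0°C

59.0°C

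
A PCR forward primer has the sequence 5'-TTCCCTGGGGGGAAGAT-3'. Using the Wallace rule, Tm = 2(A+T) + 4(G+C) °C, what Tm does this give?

Base counts: G=7, A=3, T=4, C=3
A+T = 7, G+C = 10
Tm = 4·10 + 2·7 = 40 + 14 = 54°C

54°C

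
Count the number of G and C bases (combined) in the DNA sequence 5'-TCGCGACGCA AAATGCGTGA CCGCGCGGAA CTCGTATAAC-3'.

23

Scanning the sequence gives T=6, G=11, C=12, A=11.
G+C = 11 + 12 = 23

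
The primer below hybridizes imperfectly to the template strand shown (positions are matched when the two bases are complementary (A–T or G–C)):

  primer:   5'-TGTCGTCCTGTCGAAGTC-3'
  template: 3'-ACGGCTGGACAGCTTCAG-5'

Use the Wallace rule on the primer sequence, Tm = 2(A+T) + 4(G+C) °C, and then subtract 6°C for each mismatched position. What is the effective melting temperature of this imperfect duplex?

44°C

Primer base counts: A=2, T=6, G=5, C=5 → A+T=8, G+C=10
Perfect-match Tm = 2(8) + 4(10) = 16 + 40 = 56°C
Mismatches (positions where the bases are not complementary): 2 (at positions 3, 6)
Effective Tm = 56 − 2×6 = 56 − 12 = 44°C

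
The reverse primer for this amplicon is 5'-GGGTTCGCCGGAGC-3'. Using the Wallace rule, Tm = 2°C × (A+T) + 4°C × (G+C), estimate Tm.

50°C

Scanning the sequence gives G=7, C=4, A=1, T=2.
AT pairs contribute 3, GC pairs contribute 11.
Tm = 4·11 + 2·3 = 44 + 6 = 50°C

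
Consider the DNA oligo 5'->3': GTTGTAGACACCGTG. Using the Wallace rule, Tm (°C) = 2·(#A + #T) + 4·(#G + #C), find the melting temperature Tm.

46°C

G=5, C=3, A=3, T=4
A+T = 7, G+C = 8
Tm = 2×7 + 4×8 = 46°C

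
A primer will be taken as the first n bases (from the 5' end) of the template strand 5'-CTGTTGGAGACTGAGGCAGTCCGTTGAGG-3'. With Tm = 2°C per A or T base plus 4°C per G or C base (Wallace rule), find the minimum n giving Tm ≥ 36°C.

First 11 bases: CTGTTGGAGAC → Tm = 34°C (< 36°C)
First 12 bases: CTGTTGGAGACT → Tm = 36°C (≥ 36°C)
Each additional base adds 2°C (A/T) or 4°C (G/C), so Tm is non-decreasing in n; n = 12 is the first length to reach 36°C.

n = 12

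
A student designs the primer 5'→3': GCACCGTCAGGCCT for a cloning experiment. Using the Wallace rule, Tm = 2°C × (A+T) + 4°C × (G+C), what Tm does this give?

Counting bases: T=2, C=6, G=4, A=2
A+T = 4, G+C = 10
Tm = 2(4) + 4(10) = 8 + 40 = 48°C

48°C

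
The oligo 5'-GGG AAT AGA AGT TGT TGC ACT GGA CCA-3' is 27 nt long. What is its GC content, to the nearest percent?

48%

Scanning the sequence gives T=6, C=4, A=8, G=9.
G+C = 9 + 4 = 13 out of 27 bases
%GC = 13/27 × 100 = 48.15% ≈ 48%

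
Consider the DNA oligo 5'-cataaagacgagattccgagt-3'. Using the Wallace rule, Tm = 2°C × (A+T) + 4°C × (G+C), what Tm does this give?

T=4, G=5, C=4, A=8
So N_AT = 12 and N_GC = 9.
Tm = 2(12) + 4(9) = 24 + 36 = 60°C

60°C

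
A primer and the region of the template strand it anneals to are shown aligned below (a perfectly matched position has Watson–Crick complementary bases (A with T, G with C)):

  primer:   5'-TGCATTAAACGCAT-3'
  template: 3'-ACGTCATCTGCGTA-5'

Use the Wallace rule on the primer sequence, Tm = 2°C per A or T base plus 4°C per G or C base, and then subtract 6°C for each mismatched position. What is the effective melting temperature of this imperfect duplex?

26°C

Primer base counts: A=5, T=4, G=2, C=3 → A+T=9, G+C=5
Perfect-match Tm = 2(9) + 4(5) = 18 + 20 = 38°C
Mismatches (positions where the bases are not complementary): 2 (at positions 5, 8)
Effective Tm = 38 − 2×6 = 38 − 12 = 26°C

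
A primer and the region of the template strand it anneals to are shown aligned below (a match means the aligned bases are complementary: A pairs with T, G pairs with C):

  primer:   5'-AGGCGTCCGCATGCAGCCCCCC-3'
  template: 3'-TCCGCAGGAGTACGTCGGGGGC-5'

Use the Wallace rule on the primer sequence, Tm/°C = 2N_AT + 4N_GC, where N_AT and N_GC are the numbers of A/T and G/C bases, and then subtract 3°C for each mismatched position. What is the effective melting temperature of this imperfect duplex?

72°C

Primer base counts: A=3, T=2, G=6, C=11 → A+T=5, G+C=17
Perfect-match Tm = 2(5) + 4(17) = 10 + 68 = 78°C
Mismatches (positions where the bases are not complementary): 2 (at positions 9, 22)
Effective Tm = 78 − 2×3 = 78 − 6 = 72°C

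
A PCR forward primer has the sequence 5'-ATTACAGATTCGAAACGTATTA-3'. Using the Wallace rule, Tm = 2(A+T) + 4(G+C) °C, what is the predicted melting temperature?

Base counts: A=9, G=3, T=7, C=3
AT pairs contribute 16, GC pairs contribute 6.
Tm = 2(16) + 4(6) = 32 + 24 = 56°C

56°C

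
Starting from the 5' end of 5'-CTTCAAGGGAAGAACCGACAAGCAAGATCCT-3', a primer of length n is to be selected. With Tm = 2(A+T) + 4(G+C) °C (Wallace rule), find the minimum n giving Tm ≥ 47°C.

n = 16

First 15 bases: CTTCAAGGGAAGAAC → Tm = 44°C (< 47°C)
First 16 bases: CTTCAAGGGAAGAACC → Tm = 48°C (≥ 47°C)
Each additional base adds 2°C (A/T) or 4°C (G/C), so Tm is non-decreasing in n; n = 16 is the first length to reach 47°C.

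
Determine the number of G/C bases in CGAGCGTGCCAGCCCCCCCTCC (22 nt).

C=13, T=2, A=2, G=5
Total G or C: 5 + 13 = 18

18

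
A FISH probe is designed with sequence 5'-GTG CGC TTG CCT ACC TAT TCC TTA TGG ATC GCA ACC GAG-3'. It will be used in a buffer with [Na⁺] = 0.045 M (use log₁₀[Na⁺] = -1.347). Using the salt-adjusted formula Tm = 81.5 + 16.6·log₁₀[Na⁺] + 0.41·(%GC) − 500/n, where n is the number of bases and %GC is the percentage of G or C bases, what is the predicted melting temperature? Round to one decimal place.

Length n = 39. Counting bases: C=12, A=7, T=11, G=9
G+C = 21, so %GC = 21/39 × 100 = 53.846%
Salt term: 16.6 × (-1.347) = -22.36
GC term: 0.41 × 53.846 = 22.077; length term: −500/39 = −12.821
Tm = 81.5 + (-22.36) + 22.077 − 12.821 = 68.396 → 68.4°C

68.4°C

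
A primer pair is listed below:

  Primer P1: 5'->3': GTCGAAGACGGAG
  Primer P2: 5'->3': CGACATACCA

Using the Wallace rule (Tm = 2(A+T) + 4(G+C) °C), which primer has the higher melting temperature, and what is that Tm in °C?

Primer P1, 42°C

Primer P1: A+T=5, G+C=8 → Tm = 2(5)+4(8) = 42°C
Primer P2: A+T=5, G+C=5 → Tm = 2(5)+4(5) = 30°C
42°C vs 30°C → primer P1 is higher.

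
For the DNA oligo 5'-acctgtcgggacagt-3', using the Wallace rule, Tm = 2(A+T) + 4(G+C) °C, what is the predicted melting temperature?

A=3, G=5, T=3, C=4
So N_AT = 6 and N_GC = 9.
Tm = 4·9 + 2·6 = 36 + 12 = 48°C

48°C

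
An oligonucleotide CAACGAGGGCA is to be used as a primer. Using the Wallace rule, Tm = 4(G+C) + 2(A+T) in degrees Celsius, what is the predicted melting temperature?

36°C

T=0, G=4, C=3, A=4
AT pairs contribute 4, GC pairs contribute 7.
Tm = 2×4 + 4×7 = 36°C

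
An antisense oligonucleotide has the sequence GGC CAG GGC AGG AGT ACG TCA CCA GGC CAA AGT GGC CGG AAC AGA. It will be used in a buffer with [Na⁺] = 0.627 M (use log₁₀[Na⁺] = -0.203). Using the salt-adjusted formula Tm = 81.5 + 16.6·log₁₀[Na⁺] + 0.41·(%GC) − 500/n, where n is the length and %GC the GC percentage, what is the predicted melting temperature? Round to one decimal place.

Length n = 45. Base counts: C=12, T=3, A=13, G=17
G+C = 29, so %GC = 29/45 × 100 = 64.444%
Salt term: 16.6 × (-0.203) = -3.37
GC term: 0.41 × 64.444 = 26.422; length term: −500/45 = −11.111
Tm = 81.5 + (-3.37) + 26.422 − 11.111 = 93.441 → 93.4°C

93.4°C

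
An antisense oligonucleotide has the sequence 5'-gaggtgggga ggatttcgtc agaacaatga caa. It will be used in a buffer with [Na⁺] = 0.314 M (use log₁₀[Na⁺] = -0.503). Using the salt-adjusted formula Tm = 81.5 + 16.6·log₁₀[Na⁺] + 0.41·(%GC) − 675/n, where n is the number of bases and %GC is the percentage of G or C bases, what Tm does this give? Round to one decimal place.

72.6°C

Length n = 33. Counting bases: A=11, C=4, G=12, T=6
G+C = 16, so %GC = 16/33 × 100 = 48.485%
Salt term: 16.6 × (-0.503) = -8.35
GC term: 0.41 × 48.485 = 19.879; length term: −675/33 = −20.455
Tm = 81.5 + (-8.35) + 19.879 − 20.455 = 72.574 → 72.6°C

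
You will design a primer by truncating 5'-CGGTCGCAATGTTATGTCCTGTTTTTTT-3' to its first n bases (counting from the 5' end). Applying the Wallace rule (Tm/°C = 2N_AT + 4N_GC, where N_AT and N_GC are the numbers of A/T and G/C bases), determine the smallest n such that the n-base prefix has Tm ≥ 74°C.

First 25 bases: CGGTCGCAATGTTATGTCCTGTTTT → Tm = 72°C (< 74°C)
First 26 bases: CGGTCGCAATGTTATGTCCTGTTTTT → Tm = 74°C (≥ 74°C)
Since every base adds ≥2°C, Tm only increases with n, so the threshold is first crossed at n = 26.

n = 26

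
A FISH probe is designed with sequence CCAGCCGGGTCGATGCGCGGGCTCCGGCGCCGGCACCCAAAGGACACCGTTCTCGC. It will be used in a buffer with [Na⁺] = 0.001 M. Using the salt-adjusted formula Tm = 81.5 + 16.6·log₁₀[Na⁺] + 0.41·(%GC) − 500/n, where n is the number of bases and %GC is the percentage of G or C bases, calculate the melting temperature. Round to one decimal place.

Length n = 56. Base counts: A=8, T=6, C=23, G=19
G+C = 42, so %GC = 42/56 × 100 = 75%
Salt term: 16.6 × (-3) = -49.8
GC term: 0.41 × 75 = 30.75; length term: −500/56 = −8.929
Tm = 81.5 + (-49.8) + 30.75 − 8.929 = 53.521 → 53.5°C

53.5°C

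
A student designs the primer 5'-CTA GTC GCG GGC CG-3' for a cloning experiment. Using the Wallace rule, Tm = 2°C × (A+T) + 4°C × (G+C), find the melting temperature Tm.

Base counts: C=5, G=6, A=1, T=2
AT pairs contribute 3, GC pairs contribute 11.
Tm = 4·11 + 2·3 = 44 + 6 = 50°C

50°C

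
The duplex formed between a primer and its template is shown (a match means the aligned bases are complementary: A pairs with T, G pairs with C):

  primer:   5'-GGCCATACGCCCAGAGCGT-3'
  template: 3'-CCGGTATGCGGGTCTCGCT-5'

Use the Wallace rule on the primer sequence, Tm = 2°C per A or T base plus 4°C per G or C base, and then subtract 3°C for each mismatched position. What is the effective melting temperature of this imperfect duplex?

Primer base counts: A=4, T=2, G=6, C=7 → A+T=6, G+C=13
Perfect-match Tm = 2(6) + 4(13) = 12 + 52 = 64°C
Mismatches (positions where the bases are not complementary): 1 (at position 19)
Effective Tm = 64 − 1×3 = 64 − 3 = 61°C

61°C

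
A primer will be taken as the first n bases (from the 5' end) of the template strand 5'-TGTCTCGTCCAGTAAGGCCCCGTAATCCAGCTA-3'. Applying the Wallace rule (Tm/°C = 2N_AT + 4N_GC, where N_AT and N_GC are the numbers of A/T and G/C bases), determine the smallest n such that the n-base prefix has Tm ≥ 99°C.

n = 32

First 31 bases: TGTCTCGTCCAGTAAGGCCCCGTAATCCAGC → Tm = 98°C (< 99°C)
First 32 bases: TGTCTCGTCCAGTAAGGCCCCGTAATCCAGCT → Tm = 100°C (≥ 99°C)
Since every base adds ≥2°C, Tm only increases with n, so the threshold is first crossed at n = 32.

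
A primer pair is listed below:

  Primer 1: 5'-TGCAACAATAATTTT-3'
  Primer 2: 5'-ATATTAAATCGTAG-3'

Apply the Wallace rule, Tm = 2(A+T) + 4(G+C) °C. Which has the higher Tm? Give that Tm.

Primer 1: A+T=12, G+C=3 → Tm = 2(12)+4(3) = 36°C
Primer 2: A+T=11, G+C=3 → Tm = 2(11)+4(3) = 34°C
36°C vs 34°C → primer 1 is higher.

Primer 1, 36°C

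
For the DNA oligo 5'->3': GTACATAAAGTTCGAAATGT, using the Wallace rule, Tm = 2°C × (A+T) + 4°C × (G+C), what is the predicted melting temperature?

Scanning the sequence gives A=8, T=6, C=2, G=4.
A+T = 14, G+C = 6
Tm = 2×14 + 4×6 = 52°C

52°C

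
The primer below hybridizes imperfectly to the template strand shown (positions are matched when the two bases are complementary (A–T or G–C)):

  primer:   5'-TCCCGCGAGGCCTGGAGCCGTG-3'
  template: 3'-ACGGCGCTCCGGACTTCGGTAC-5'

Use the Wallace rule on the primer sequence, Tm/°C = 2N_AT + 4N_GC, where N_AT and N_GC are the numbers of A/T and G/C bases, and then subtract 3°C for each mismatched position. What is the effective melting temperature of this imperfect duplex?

69°C

Primer base counts: A=2, T=3, G=9, C=8 → A+T=5, G+C=17
Perfect-match Tm = 2(5) + 4(17) = 10 + 68 = 78°C
Mismatches (positions where the bases are not complementary): 3 (at positions 2, 15, 20)
Effective Tm = 78 − 3×3 = 78 − 9 = 69°C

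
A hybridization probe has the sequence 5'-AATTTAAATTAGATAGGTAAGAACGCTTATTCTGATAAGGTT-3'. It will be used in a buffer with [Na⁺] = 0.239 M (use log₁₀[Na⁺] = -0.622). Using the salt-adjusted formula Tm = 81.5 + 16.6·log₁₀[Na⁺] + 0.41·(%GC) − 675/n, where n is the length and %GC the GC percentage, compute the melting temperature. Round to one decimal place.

65.8°C

Length n = 42. Scanning the sequence gives A=16, T=15, C=3, G=8.
G+C = 11, so %GC = 11/42 × 100 = 26.19%
Salt term: 16.6 × (-0.622) = -10.325
GC term: 0.41 × 26.19 = 10.738; length term: −675/42 = −16.071
Tm = 81.5 + (-10.325) + 10.738 − 16.071 = 65.842 → 65.8°C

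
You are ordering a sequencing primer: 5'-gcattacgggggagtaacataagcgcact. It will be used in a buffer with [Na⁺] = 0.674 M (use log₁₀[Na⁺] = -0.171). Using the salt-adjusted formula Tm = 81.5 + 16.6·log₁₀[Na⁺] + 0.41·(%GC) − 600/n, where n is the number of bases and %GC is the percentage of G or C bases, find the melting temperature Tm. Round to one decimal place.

79.2°C

Length n = 29. Base counts: C=6, A=9, G=9, T=5
G+C = 15, so %GC = 15/29 × 100 = 51.724%
Salt term: 16.6 × (-0.171) = -2.839
GC term: 0.41 × 51.724 = 21.207; length term: −600/29 = −20.69
Tm = 81.5 + (-2.839) + 21.207 − 20.69 = 79.178 → 79.2°C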